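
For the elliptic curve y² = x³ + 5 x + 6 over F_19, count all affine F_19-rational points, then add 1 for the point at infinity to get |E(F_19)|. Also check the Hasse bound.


Affine points = {(0, 5), (0, 14), (2, 9), (2, 10), (5, 2), (5, 17), (6, 9), (6, 10), (7, 2), (7, 17), (8, 8), (8, 11), (9, 1), (9, 18), (10, 7), (10, 12), (11, 9), (11, 10), (13, 8), (13, 11), (15, 6), (15, 13), (17, 8), (17, 11), (18, 0)}; affine count = 25; |E(F_19)| = 26.

Discriminant check: Δ ∝ 4a³ + 27b² = 4·5³ + 27·6² = 4·125 + 27·36 ≡ 9 (mod 19). Nonzero ⇒ E is nonsingular.
For each x ∈ F_19, compute rhs = x³ + 5·x + 6 mod 19, then count y ∈ F_19 with y² ≡ rhs.
  x = 0: rhs = 6, matching y values: 5, 14 (2 points).
  x = 1: rhs = 12, matching y values: none (0 points).
  x = 2: rhs = 5, matching y values: 9, 10 (2 points).
  x = 3: rhs = 10, matching y values: none (0 points).
  x = 4: rhs = 14, matching y values: none (0 points).
  x = 5: rhs = 4, matching y values: 2, 17 (2 points).
  x = 6: rhs = 5, matching y values: 9, 10 (2 points).
  x = 7: rhs = 4, matching y values: 2, 17 (2 points).
  x = 8: rhs = 7, matching y values: 8, 11 (2 points).
  x = 9: rhs = 1, matching y values: 1, 18 (2 points).
  x = 10: rhs = 11, matching y values: 7, 12 (2 points).
  x = 11: rhs = 5, matching y values: 9, 10 (2 points).
  x = 12: rhs = 8, matching y values: none (0 points).
  x = 13: rhs = 7, matching y values: 8, 11 (2 points).
  x = 14: rhs = 8, matching y values: none (0 points).
  x = 15: rhs = 17, matching y values: 6, 13 (2 points).
  x = 16: rhs = 2, matching y values: none (0 points).
  x = 17: rhs = 7, matching y values: 8, 11 (2 points).
  x = 18: rhs = 0, matching y values: 0 (1 points).
Total affine count: 25.
Full point count |E(F_19)| = 25 + 1 = 26.
Hasse bound: |26 − (19+1)| = |6| = 6 ≤ 2√19 ≈ 8.7178 ✓.


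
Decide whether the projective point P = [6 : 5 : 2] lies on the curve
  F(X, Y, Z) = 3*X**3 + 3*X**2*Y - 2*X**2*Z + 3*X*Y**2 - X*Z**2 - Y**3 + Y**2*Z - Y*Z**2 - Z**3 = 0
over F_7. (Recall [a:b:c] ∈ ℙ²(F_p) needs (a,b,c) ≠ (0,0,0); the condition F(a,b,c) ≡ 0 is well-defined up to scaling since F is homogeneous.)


F(6,5,2) ≡ 2 (mod 7); P is NOT on the curve.

Evaluate F(6, 5, 2) term-by-term (mod 7).
  3*X**3 ↦ 3·216·1·1 = 648
  3*X**2*Y ↦ 3·36·5·1 = 540
  -2*X**2*Z ↦ -2·36·1·2 = -144
  3*X*Y**2 ↦ 3·6·25·1 = 450
  -X*Z**2 ↦ -1·6·1·4 = -24
  -Y**3 ↦ -1·1·125·1 = -125
  Y**2*Z ↦ 1·1·25·2 = 50
  -Y*Z**2 ↦ -1·1·5·4 = -20
  -Z**3 ↦ -1·1·1·8 = -8
Sum: F(6, 5, 2) = (648) + (540) + (-144) + (450) + (-24) + (-125) + (50) + (-20) + (-8) = 1367.
Reducing mod 7: 1367 ≡ 2 (mod 7).
Since F(a, b, c) ≡ 2 ≠ 0 (mod 7), P does NOT lie on the curve.


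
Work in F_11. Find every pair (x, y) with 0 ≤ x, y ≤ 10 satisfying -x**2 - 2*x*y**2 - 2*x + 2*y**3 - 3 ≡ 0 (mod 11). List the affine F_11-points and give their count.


Affine F_11-points: {(0, 6), (2, 0), (2, 2), (3, 1), (3, 6), (3, 7), (4, 1), (7, 0), (7, 7), (10, 2)}; count = 10.

For each of the 121 pairs (x, y) ∈ F_11², evaluate f(x, y) mod 11. Record the zeros.
  x = 0: [0↦8, 1↦10, 2↦2, 3↦7, 4↦4, 5↦5, 6↦0, 7↦1, 8↦9, 9↦3, 10↦6]  zeros at y ∈ {6}
  x = 1: [0↦5, 1↦5, 2↦2, 3↦8, 4↦2, 5↦7, 6↦2, 7↦10, 8↦10, 9↦3, 10↦1]  zeros at y ∈ ∅
  x = 2: [0↦0, 1↦9, 2↦0, 3↦7, 4↦9, 5↦7, 6↦2, 7↦6, 8↦9, 9↦1, 10↦5]  zeros at y ∈ {0, 2}
  x = 3: [0↦4, 1↦0, 2↦7, 3↦4, 4↦3, 5↦5, 6↦0, 7↦0, 8↦6, 9↦8, 10↦7]  zeros at y ∈ {1, 6, 7}
  x = 4: [0↦6, 1↦0, 2↦1, 3↦10, 4↦6, 5↦1, 6↦7, 7↦3, 8↦1, 9↦2, 10↦7]  zeros at y ∈ {1}
  x = 5: [0↦6, 1↦9, 2↦4, 3↦3, 4↦7, 5↦6, 6↦1, 7↦4, 8↦5, 9↦5, 10↦5]  zeros at y ∈ ∅
  x = 6: [0↦4, 1↦5, 2↦5, 3↦5, 4↦6, 5↦9, 6↦4, 7↦3, 8↦7, 9↦6, 10↦1]  zeros at y ∈ ∅
  x = 7: [0↦0, 1↦10, 2↦4, 3↦5, 4↦3, 5↦10, 6↦5, 7↦0, 8↦7, 9↦5, 10↦6]  zeros at y ∈ {0, 7}
  x = 8: [0↦5, 1↦2, 2↦1, 3↦3, 4↦9, 5↦9, 6↦4, 7↦6, 8↦5, 9↦2, 10↦9]  zeros at y ∈ ∅
  x = 9: [0↦8, 1↦3, 2↦7, 3↦10, 4↦2, 5↦6, 6↦1, 7↦10, 8↦1, 9↦8, 10↦10]  zeros at y ∈ ∅
  x = 10: [0↦9, 1↦2, 2↦0, 3↦4, 4↦4, 5↦1, 6↦7, 7↦1, 8↦6, 9↦1, 10↦9]  zeros at y ∈ {2}
Collecting zeros: affine points = {(0, 6), (2, 0), (2, 2), (3, 1), (3, 6), (3, 7), (4, 1), (7, 0), (7, 7), (10, 2)}.
Total count |C(F_11)_aff| = 10.


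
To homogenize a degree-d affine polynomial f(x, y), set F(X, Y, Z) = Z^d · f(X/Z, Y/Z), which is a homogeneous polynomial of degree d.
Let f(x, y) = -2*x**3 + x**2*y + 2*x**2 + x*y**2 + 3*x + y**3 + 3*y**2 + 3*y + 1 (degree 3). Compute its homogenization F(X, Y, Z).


F(X, Y, Z) = -2*X**3 + X**2*Y + 2*X**2*Z + X*Y**2 + 3*X*Z**2 + Y**3 + 3*Y**2*Z + 3*Y*Z**2 + Z**3

deg(f) = 3.
Substitute x = X/Z, y = Y/Z into f, then multiply by Z^3.
  monomial -2·x^3·y^0 ↦ -2·X^3·Y^0·Z^0.
  monomial 1·x^2·y^1 ↦ 1·X^2·Y^1·Z^0.
  monomial 2·x^2·y^0 ↦ 2·X^2·Y^0·Z^1.
  monomial 1·x^1·y^2 ↦ 1·X^1·Y^2·Z^0.
  monomial 3·x^1·y^0 ↦ 3·X^1·Y^0·Z^2.
  monomial 1·x^0·y^3 ↦ 1·X^0·Y^3·Z^0.
  monomial 3·x^0·y^2 ↦ 3·X^0·Y^2·Z^1.
  monomial 3·x^0·y^1 ↦ 3·X^0·Y^1·Z^2.
  monomial 1·x^0·y^0 ↦ 1·X^0·Y^0·Z^3.
Collecting: F(X, Y, Z) = -2*X**3 + X**2*Y + 2*X**2*Z + X*Y**2 + 3*X*Z**2 + Y**3 + 3*Y**2*Z + 3*Y*Z**2 + Z**3.


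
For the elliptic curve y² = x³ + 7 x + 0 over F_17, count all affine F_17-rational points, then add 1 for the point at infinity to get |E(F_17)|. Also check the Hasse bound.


Affine points = {(0, 0), (1, 5), (1, 12), (7, 1), (7, 16), (10, 4), (10, 13), (16, 3), (16, 14)}; affine count = 9; |E(F_17)| = 10.

Discriminant check: Δ ∝ 4a³ + 27b² = 4·7³ + 27·0² = 4·343 + 27·0 ≡ 12 (mod 17). Nonzero ⇒ E is nonsingular.
For each x ∈ F_17, compute rhs = x³ + 7·x + 0 mod 17, then count y ∈ F_17 with y² ≡ rhs.
  x = 0: rhs = 0, matching y values: 0 (1 points).
  x = 1: rhs = 8, matching y values: 5, 12 (2 points).
  x = 2: rhs = 5, matching y values: none (0 points).
  x = 3: rhs = 14, matching y values: none (0 points).
  x = 4: rhs = 7, matching y values: none (0 points).
  x = 5: rhs = 7, matching y values: none (0 points).
  x = 6: rhs = 3, matching y values: none (0 points).
  x = 7: rhs = 1, matching y values: 1, 16 (2 points).
  x = 8: rhs = 7, matching y values: none (0 points).
  x = 9: rhs = 10, matching y values: none (0 points).
  x = 10: rhs = 16, matching y values: 4, 13 (2 points).
  x = 11: rhs = 14, matching y values: none (0 points).
  x = 12: rhs = 10, matching y values: none (0 points).
  x = 13: rhs = 10, matching y values: none (0 points).
  x = 14: rhs = 3, matching y values: none (0 points).
  x = 15: rhs = 12, matching y values: none (0 points).
  x = 16: rhs = 9, matching y values: 3, 14 (2 points).
Total affine count: 9.
Full point count |E(F_17)| = 9 + 1 = 10.
Hasse bound: |10 − (17+1)| = |-8| = 8 ≤ 2√17 ≈ 8.2462 ✓.


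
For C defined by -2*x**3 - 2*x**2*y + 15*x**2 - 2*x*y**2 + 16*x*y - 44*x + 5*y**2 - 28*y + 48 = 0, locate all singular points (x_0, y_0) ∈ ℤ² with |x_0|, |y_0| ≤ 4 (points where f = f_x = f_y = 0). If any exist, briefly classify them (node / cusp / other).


Singular points: {(2, 2)}; classification: node.

Compute partial derivatives:
  f_x = -6*x**2 - 4*x*y + 30*x - 2*y**2 + 16*y - 44.
  f_y = -2*x**2 - 4*x*y + 16*x + 10*y - 28.
Scan x_0 ∈ {−4, ..., 4}. For each x_0, f_y(x_0, y) is a polynomial in y; find its integer roots y ∈ {−4, ..., 4}, then test f_x and f at those candidates.
  x = -4: f_y(-4, y) = 26*y - 124; no integer root y with |y| ≤ 4.
  x = -3: f_y(-3, y) = 22*y - 94; no integer root y with |y| ≤ 4.
  x = -2: f_y(-2, y) = 18*y - 68; no integer root y with |y| ≤ 4.
  x = -1: f_y(-1, y) = 14*y - 46; no integer root y with |y| ≤ 4.
  x = 0: f_y(0, y) = 10*y - 28; no integer root y with |y| ≤ 4.
  x = 1: f_y(1, y) = 6*y - 14; no integer root y with |y| ≤ 4.
  x = 2: f_y(2, y) = 2*y - 4; vanishes at y ∈ {2}. (2, 2): f_x = 0, f = 0 — SINGULAR.
  x = 3: f_y(3, y) = 2 - 2*y; vanishes at y ∈ {1}. (3, 1): f_x = -6 ≠ 0.
  x = 4: f_y(4, y) = 4 - 6*y; no integer root y with |y| ≤ 4.
Only singular point on the grid: (2, 2).
Classify: substitute x = 2 + u, y = 2 + v and expand: f = -2*u**3 - 2*u**2*v - u**2 - 2*u*v**2 + v**2.
No constant or linear terms (consistent with a singular point). Quadratic part: -u**2 + v**2. Cubic part: -2*u**3 - 2*u**2*v - 2*u*v**2.
The quadratic part v**2 - u**2 = (v − u)(v + u) splits into two distinct linear factors, so there are two distinct tangent lines y − 2 = ±(x − 2) — this is a node (ordinary double point).
Classification: node.


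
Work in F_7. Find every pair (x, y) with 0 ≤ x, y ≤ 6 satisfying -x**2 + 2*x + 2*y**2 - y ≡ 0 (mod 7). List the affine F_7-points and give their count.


Affine F_7-points: {(0, 0), (0, 4), (1, 2), (2, 0), (2, 4), (3, 5), (3, 6), (4, 1), (4, 3), (5, 1), (5, 3), (6, 5), (6, 6)}; count = 13.

For each of the 49 pairs (x, y) ∈ F_7², evaluate f(x, y) mod 7. Record the zeros.
  x = 0: [0↦0, 1↦1, 2↦6, 3↦1, 4↦0, 5↦3, 6↦3]  zeros at y ∈ {0, 4}
  x = 1: [0↦1, 1↦2, 2↦0, 3↦2, 4↦1, 5↦4, 6↦4]  zeros at y ∈ {2}
  x = 2: [0↦0, 1↦1, 2↦6, 3↦1, 4↦0, 5↦3, 6↦3]  zeros at y ∈ {0, 4}
  x = 3: [0↦4, 1↦5, 2↦3, 3↦5, 4↦4, 5↦0, 6↦0]  zeros at y ∈ {5, 6}
  x = 4: [0↦6, 1↦0, 2↦5, 3↦0, 4↦6, 5↦2, 6↦2]  zeros at y ∈ {1, 3}
  x = 5: [0↦6, 1↦0, 2↦5, 3↦0, 4↦6, 5↦2, 6↦2]  zeros at y ∈ {1, 3}
  x = 6: [0↦4, 1↦5, 2↦3, 3↦5, 4↦4, 5↦0, 6↦0]  zeros at y ∈ {5, 6}
Collecting zeros: affine points = {(0, 0), (0, 4), (1, 2), (2, 0), (2, 4), (3, 5), (3, 6), (4, 1), (4, 3), (5, 1), (5, 3), (6, 5), (6, 6)}.
Total count |C(F_7)_aff| = 13.


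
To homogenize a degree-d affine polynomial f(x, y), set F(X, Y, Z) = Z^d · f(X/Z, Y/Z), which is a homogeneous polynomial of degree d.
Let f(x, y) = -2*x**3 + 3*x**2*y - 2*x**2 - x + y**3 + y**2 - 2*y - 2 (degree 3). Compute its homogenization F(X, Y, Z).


F(X, Y, Z) = -2*X**3 + 3*X**2*Y - 2*X**2*Z - X*Z**2 + Y**3 + Y**2*Z - 2*Y*Z**2 - 2*Z**3

deg(f) = 3.
Substitute x = X/Z, y = Y/Z into f, then multiply by Z^3.
  monomial -2·x^3·y^0 ↦ -2·X^3·Y^0·Z^0.
  monomial 3·x^2·y^1 ↦ 3·X^2·Y^1·Z^0.
  monomial -2·x^2·y^0 ↦ -2·X^2·Y^0·Z^1.
  monomial -1·x^1·y^0 ↦ -1·X^1·Y^0·Z^2.
  monomial 1·x^0·y^3 ↦ 1·X^0·Y^3·Z^0.
  monomial 1·x^0·y^2 ↦ 1·X^0·Y^2·Z^1.
  monomial -2·x^0·y^1 ↦ -2·X^0·Y^1·Z^2.
  monomial -2·x^0·y^0 ↦ -2·X^0·Y^0·Z^3.
Collecting: F(X, Y, Z) = -2*X**3 + 3*X**2*Y - 2*X**2*Z - X*Z**2 + Y**3 + Y**2*Z - 2*Y*Z**2 - 2*Z**3.


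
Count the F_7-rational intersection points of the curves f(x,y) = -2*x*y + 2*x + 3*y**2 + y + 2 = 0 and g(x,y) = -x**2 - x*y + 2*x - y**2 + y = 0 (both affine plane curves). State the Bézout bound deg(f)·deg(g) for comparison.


Common zeros: ∅; count = 0; Bézout bound = 4.

deg(f) = 2, deg(g) = 2, so Bézout bound = 4.
Scan x ∈ F_7. For each x, list the y ∈ F_7 with f(x, y) ≡ 0 and those with g(x, y) ≡ 0 (mod 7); the common zeros in that column are the intersection.
  x = 0: f ≡ 0 at y ∈ ∅; g ≡ 0 at y ∈ {0, 1}; common: ∅.
  x = 1: f ≡ 0 at y ∈ {2, 3}; g ≡ 0 at y ∈ {1, 6}; common: ∅.
  x = 2: f ≡ 0 at y ∈ {4}; g ≡ 0 at y ∈ {0, 6}; common: ∅.
  x = 3: f ≡ 0 at y ∈ ∅; g ≡ 0 at y ∈ ∅; common: ∅.
  x = 4: f ≡ 0 at y ∈ ∅; g ≡ 0 at y ∈ ∅; common: ∅.
  x = 5: f ≡ 0 at y ∈ {5}; g ≡ 0 at y ∈ ∅; common: ∅.
  x = 6: f ≡ 0 at y ∈ {0, 6}; g ≡ 0 at y ∈ ∅; common: ∅.
Collecting: common zeros = ∅, so the count is 0.
Comparison with the Bézout bound: 0 ≤ 4 = deg(f)·deg(g), as expected for curves with no common component (the affine F_7-count falls short of the bound because intersections may lie at infinity, over extension fields, or carry multiplicity).


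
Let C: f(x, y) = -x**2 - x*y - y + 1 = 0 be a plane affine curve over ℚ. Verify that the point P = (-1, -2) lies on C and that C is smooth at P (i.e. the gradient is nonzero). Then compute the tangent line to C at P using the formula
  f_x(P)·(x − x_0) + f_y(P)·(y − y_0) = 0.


Tangent line at P: 4*x + 4 = 0.

Step 1: f(-1, -2) = 0, so P lies on C.
Step 2: partial derivatives
  f_x(x, y) = -2*x - y, f_y(x, y) = -x - 1.
  f_x(P) = 4, f_y(P) = 0 (gradient nonzero, so P is smooth).
Step 3: tangent line at P: 4·(x − -1) + 0·(y − -2) = 0.
Expanding: 4*x + 4 = 0.


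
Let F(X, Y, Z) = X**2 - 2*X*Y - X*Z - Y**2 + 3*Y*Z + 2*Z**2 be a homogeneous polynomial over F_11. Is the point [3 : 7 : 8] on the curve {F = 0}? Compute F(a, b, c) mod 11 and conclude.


F(3,7,8) ≡ 3 (mod 11); P is NOT on the curve.

Evaluate F(3, 7, 8) term-by-term (mod 11).
  X**2 ↦ 1·9·1·1 = 9
  -2*X*Y ↦ -2·3·7·1 = -42
  -X*Z ↦ -1·3·1·8 = -24
  -Y**2 ↦ -1·1·49·1 = -49
  3*Y*Z ↦ 3·1·7·8 = 168
  2*Z**2 ↦ 2·1·1·64 = 128
Sum: F(3, 7, 8) = (9) + (-42) + (-24) + (-49) + (168) + (128) = 190.
Reducing mod 11: 190 ≡ 3 (mod 11).
Since F(a, b, c) ≡ 3 ≠ 0 (mod 11), P does NOT lie on the curve.


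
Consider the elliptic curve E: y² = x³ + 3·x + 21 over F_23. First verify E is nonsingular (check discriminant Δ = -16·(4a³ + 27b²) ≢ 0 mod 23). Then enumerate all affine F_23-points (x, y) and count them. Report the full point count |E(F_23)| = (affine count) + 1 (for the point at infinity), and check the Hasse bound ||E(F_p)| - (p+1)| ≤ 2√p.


Affine points = {(1, 5), (1, 18), (2, 9), (2, 14), (5, 0), (6, 5), (6, 18), (9, 8), (9, 15), (10, 4), (10, 19), (13, 7), (13, 16), (14, 1), (14, 22), (16, 5), (16, 18), (20, 10), (20, 13)}; affine count = 19; |E(F_23)| = 20.

Discriminant check: Δ ∝ 4a³ + 27b² = 4·3³ + 27·21² = 4·27 + 27·441 ≡ 9 (mod 23). Nonzero ⇒ E is nonsingular.
For each x ∈ F_23, compute rhs = x³ + 3·x + 21 mod 23, then count y ∈ F_23 with y² ≡ rhs.
  x = 0: rhs = 21, matching y values: none (0 points).
  x = 1: rhs = 2, matching y values: 5, 18 (2 points).
  x = 2: rhs = 12, matching y values: 9, 14 (2 points).
  x = 3: rhs = 11, matching y values: none (0 points).
  x = 4: rhs = 5, matching y values: none (0 points).
  x = 5: rhs = 0, matching y values: 0 (1 points).
  x = 6: rhs = 2, matching y values: 5, 18 (2 points).
  x = 7: rhs = 17, matching y values: none (0 points).
  x = 8: rhs = 5, matching y values: none (0 points).
  x = 9: rhs = 18, matching y values: 8, 15 (2 points).
  x = 10: rhs = 16, matching y values: 4, 19 (2 points).
  x = 11: rhs = 5, matching y values: none (0 points).
  x = 12: rhs = 14, matching y values: none (0 points).
  x = 13: rhs = 3, matching y values: 7, 16 (2 points).
  x = 14: rhs = 1, matching y values: 1, 22 (2 points).
  x = 15: rhs = 14, matching y values: none (0 points).
  x = 16: rhs = 2, matching y values: 5, 18 (2 points).
  x = 17: rhs = 17, matching y values: none (0 points).
  x = 18: rhs = 19, matching y values: none (0 points).
  x = 19: rhs = 14, matching y values: none (0 points).
  x = 20: rhs = 8, matching y values: 10, 13 (2 points).
  x = 21: rhs = 7, matching y values: none (0 points).
  x = 22: rhs = 17, matching y values: none (0 points).
Total affine count: 19.
Full point count |E(F_23)| = 19 + 1 = 20.
Hasse bound: |20 − (23+1)| = |-4| = 4 ≤ 2√23 ≈ 9.5917 ✓.


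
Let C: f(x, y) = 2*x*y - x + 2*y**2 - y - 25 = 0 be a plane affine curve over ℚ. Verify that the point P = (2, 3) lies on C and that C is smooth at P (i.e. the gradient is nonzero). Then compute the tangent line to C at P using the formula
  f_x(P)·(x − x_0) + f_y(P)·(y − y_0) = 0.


Tangent line at P: 5*x + 15*y - 55 = 0.

Step 1: f(2, 3) = 0, so P lies on C.
Step 2: partial derivatives
  f_x(x, y) = 2*y - 1, f_y(x, y) = 2*x + 4*y - 1.
  f_x(P) = 5, f_y(P) = 15 (gradient nonzero, so P is smooth).
Step 3: tangent line at P: 5·(x − 2) + 15·(y − 3) = 0.
Expanding: 5*x + 15*y - 55 = 0.


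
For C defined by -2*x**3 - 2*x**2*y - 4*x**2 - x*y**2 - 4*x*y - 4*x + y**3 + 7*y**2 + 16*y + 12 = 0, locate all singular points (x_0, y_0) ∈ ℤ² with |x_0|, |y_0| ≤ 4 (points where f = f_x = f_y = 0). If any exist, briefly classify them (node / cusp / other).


Singular points: {(0, -2)}; classification: cusp.

Compute partial derivatives:
  f_x = -6*x**2 - 4*x*y - 8*x - y**2 - 4*y - 4.
  f_y = -2*x**2 - 2*x*y - 4*x + 3*y**2 + 14*y + 16.
Scan x_0 ∈ {−4, ..., 4}. For each x_0, f_y(x_0, y) is a polynomial in y; find its integer roots y ∈ {−4, ..., 4}, then test f_x and f at those candidates.
  x = -4: f_y(-4, y) = 3*y**2 + 22*y; vanishes at y ∈ {0}. (-4, 0): f_x = -68 ≠ 0.
  x = -3: f_y(-3, y) = 3*y**2 + 20*y + 10; no integer root y with |y| ≤ 4.
  x = -2: f_y(-2, y) = 3*y**2 + 18*y + 16; no integer root y with |y| ≤ 4.
  x = -1: f_y(-1, y) = 3*y**2 + 16*y + 18; no integer root y with |y| ≤ 4.
  x = 0: f_y(0, y) = 3*y**2 + 14*y + 16; vanishes at y ∈ {-2}. (0, -2): f_x = 0, f = 0 — SINGULAR.
  x = 1: f_y(1, y) = 3*y**2 + 12*y + 10; no integer root y with |y| ≤ 4.
  x = 2: f_y(2, y) = 3*y**2 + 10*y; vanishes at y ∈ {0}. (2, 0): f_x = -44 ≠ 0.
  x = 3: f_y(3, y) = 3*y**2 + 8*y - 14; no integer root y with |y| ≤ 4.
  x = 4: f_y(4, y) = 3*y**2 + 6*y - 32; no integer root y with |y| ≤ 4.
Only singular point on the grid: (0, -2).
Classify: substitute x = 0 + u, y = -2 + v and expand: f = -2*u**3 - 2*u**2*v - u*v**2 + v**3 + v**2.
No constant or linear terms (consistent with a singular point). Quadratic part: v**2. Cubic part: -2*u**3 - 2*u**2*v - u*v**2 + v**3.
The quadratic part v**2 is a perfect square, so there is a single (double) tangent line v = 0, i.e. y = -2. Restricting the cubic part to that line (v = 0) leaves -2*u**3 ≠ 0, so f is not divisible by v and the branch is v² ≈ 2*u**3 to lowest order — this is a cusp.
Classification: cusp.


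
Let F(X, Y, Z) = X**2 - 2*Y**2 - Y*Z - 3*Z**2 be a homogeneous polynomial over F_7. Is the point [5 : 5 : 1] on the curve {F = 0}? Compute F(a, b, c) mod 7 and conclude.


F(5,5,1) ≡ 2 (mod 7); P is NOT on the curve.

Evaluate F(5, 5, 1) term-by-term (mod 7).
  X**2 ↦ 1·25·1·1 = 25
  -2*Y**2 ↦ -2·1·25·1 = -50
  -Y*Z ↦ -1·1·5·1 = -5
  -3*Z**2 ↦ -3·1·1·1 = -3
Sum: F(5, 5, 1) = (25) + (-50) + (-5) + (-3) = -33.
Reducing mod 7: -33 ≡ 2 (mod 7).
Since F(a, b, c) ≡ 2 ≠ 0 (mod 7), P does NOT lie on the curve.


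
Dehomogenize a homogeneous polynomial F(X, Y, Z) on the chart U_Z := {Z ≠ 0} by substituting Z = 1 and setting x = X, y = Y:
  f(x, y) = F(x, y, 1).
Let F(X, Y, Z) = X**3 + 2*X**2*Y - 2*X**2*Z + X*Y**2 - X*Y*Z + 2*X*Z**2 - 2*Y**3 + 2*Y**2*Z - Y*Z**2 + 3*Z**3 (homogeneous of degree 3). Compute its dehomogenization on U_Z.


f(x, y) = x**3 + 2*x**2*y - 2*x**2 + x*y**2 - x*y + 2*x - 2*y**3 + 2*y**2 - y + 3

On U_Z we set Z = 1. Each monomial c·X^i·Y^j·Z^k in F becomes c·x^i·y^j·1^k = c·x^i·y^j.
Substituting Z = 1: F(X, Y, 1) = x**3 + 2*x**2*y - 2*x**2 + x*y**2 - x*y + 2*x - 2*y**3 + 2*y**2 - y + 3.
Note: deg(f) ≤ deg(F) = 3; strict inequality happens when F is divisible by Z (lost terms).


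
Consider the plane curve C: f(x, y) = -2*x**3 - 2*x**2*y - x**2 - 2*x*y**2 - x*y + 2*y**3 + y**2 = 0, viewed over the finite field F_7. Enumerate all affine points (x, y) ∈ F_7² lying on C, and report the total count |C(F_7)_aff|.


Affine F_7-points: {(0, 0), (0, 3), (2, 5), (3, 0), (3, 6), (5, 4), (5, 5), (5, 6)}; count = 8.

For each of the 49 pairs (x, y) ∈ F_7², evaluate f(x, y) mod 7. Record the zeros.
  x = 0: [0↦0, 1↦3, 2↦6, 3↦0, 4↦4, 5↦2, 6↦6]  zeros at y ∈ {0, 3}
  x = 1: [0↦4, 1↦2, 2↦3, 3↦5, 4↦6, 5↦4, 6↦4]  zeros at y ∈ ∅
  x = 2: [0↦1, 1↦4, 2↦6, 3↦5, 4↦6, 5↦0, 6↦6]  zeros at y ∈ {5}
  x = 3: [0↦0, 1↦4, 2↦3, 3↦2, 4↦6, 5↦6, 6↦0]  zeros at y ∈ {0, 6}
  x = 4: [0↦3, 1↦4, 2↦3, 3↦5, 4↦1, 5↦3, 6↦2]  zeros at y ∈ ∅
  x = 5: [0↦5, 1↦6, 2↦1, 3↦2, 4↦0, 5↦0, 6↦0]  zeros at y ∈ {4, 5, 6}
  x = 6: [0↦1, 1↦5, 2↦6, 3↦2, 4↦5, 5↦6, 6↦3]  zeros at y ∈ ∅
Collecting zeros: affine points = {(0, 0), (0, 3), (2, 5), (3, 0), (3, 6), (5, 4), (5, 5), (5, 6)}.
Total count |C(F_7)_aff| = 8.


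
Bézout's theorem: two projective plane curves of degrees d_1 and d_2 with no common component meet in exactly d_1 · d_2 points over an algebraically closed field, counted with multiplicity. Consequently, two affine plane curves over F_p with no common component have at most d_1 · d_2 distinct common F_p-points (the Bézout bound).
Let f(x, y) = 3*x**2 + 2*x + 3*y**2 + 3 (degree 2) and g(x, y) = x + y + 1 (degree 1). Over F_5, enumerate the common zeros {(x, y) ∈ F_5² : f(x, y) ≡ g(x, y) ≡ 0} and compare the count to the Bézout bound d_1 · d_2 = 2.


Common zeros: {(1, 3)}; count = 1; Bézout bound = 2.

deg(f) = 2, deg(g) = 1, so Bézout bound = 2.
Scan x ∈ F_5. For each x, list the y ∈ F_5 with f(x, y) ≡ 0 and those with g(x, y) ≡ 0 (mod 5); the common zeros in that column are the intersection.
  x = 0: f ≡ 0 at y ∈ {2, 3}; g ≡ 0 at y ∈ {4}; common: ∅.
  x = 1: f ≡ 0 at y ∈ {2, 3}; g ≡ 0 at y ∈ {3}; common: {3}.
  x = 2: f ≡ 0 at y ∈ ∅; g ≡ 0 at y ∈ {2}; common: ∅.
  x = 3: f ≡ 0 at y ∈ ∅; g ≡ 0 at y ∈ {1}; common: ∅.
  x = 4: f ≡ 0 at y ∈ ∅; g ≡ 0 at y ∈ {0}; common: ∅.
Collecting: common zeros = {(1, 3)}, so the count is 1.
Comparison with the Bézout bound: 1 ≤ 2 = deg(f)·deg(g), as expected for curves with no common component (the affine F_5-count falls short of the bound because intersections may lie at infinity, over extension fields, or carry multiplicity).


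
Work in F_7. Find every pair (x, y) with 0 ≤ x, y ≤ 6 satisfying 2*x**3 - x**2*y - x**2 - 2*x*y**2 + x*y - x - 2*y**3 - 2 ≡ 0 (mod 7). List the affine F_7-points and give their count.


Affine F_7-points: {(0, 3), (0, 5), (0, 6), (2, 1), (2, 2), (3, 6), (4, 1), (4, 3), (4, 6), (5, 3)}; count = 10.

For each of the 49 pairs (x, y) ∈ F_7², evaluate f(x, y) mod 7. Record the zeros.
  x = 0: [0↦5, 1↦3, 2↦3, 3↦0, 4↦3, 5↦0, 6↦0]  zeros at y ∈ {3, 5, 6}
  x = 1: [0↦5, 1↦1, 2↦2, 3↦3, 4↦6, 5↦6, 6↦5]  zeros at y ∈ ∅
  x = 2: [0↦1, 1↦0, 2↦0, 3↦3, 4↦4, 5↦5, 6↦1]  zeros at y ∈ {1, 2}
  x = 3: [0↦5, 1↦5, 2↦2, 3↦5, 4↦2, 5↦2, 6↦0]  zeros at y ∈ {6}
  x = 4: [0↦1, 1↦0, 2↦6, 3↦0, 4↦5, 5↦2, 6↦0]  zeros at y ∈ {1, 3, 6}
  x = 5: [0↦1, 1↦4, 2↦3, 3↦0, 4↦4, 5↦3, 6↦6]  zeros at y ∈ {3}
  x = 6: [0↦3, 1↦1, 2↦5, 3↦3, 4↦4, 5↦3, 6↦2]  zeros at y ∈ ∅
Collecting zeros: affine points = {(0, 3), (0, 5), (0, 6), (2, 1), (2, 2), (3, 6), (4, 1), (4, 3), (4, 6), (5, 3)}.
Total count |C(F_7)_aff| = 10.


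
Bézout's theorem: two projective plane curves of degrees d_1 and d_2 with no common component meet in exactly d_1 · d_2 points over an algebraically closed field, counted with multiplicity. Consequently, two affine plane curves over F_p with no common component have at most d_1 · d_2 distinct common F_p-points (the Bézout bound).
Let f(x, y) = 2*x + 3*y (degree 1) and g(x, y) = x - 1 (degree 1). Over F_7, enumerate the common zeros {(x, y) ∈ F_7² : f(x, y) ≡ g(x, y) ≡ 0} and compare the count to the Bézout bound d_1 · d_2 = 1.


Common zeros: {(1, 4)}; count = 1; Bézout bound = 1.

deg(f) = 1, deg(g) = 1, so Bézout bound = 1.
Scan x ∈ F_7. For each x, list the y ∈ F_7 with f(x, y) ≡ 0 and those with g(x, y) ≡ 0 (mod 7); the common zeros in that column are the intersection.
  x = 0: f ≡ 0 at y ∈ {0}; g ≡ 0 at y ∈ ∅; common: ∅.
  x = 1: f ≡ 0 at y ∈ {4}; g ≡ 0 at y ∈ {0, 1, 2, 3, 4, 5, 6}; common: {4}.
  x = 2: f ≡ 0 at y ∈ {1}; g ≡ 0 at y ∈ ∅; common: ∅.
  x = 3: f ≡ 0 at y ∈ {5}; g ≡ 0 at y ∈ ∅; common: ∅.
  x = 4: f ≡ 0 at y ∈ {2}; g ≡ 0 at y ∈ ∅; common: ∅.
  x = 5: f ≡ 0 at y ∈ {6}; g ≡ 0 at y ∈ ∅; common: ∅.
  x = 6: f ≡ 0 at y ∈ {3}; g ≡ 0 at y ∈ ∅; common: ∅.
Collecting: common zeros = {(1, 4)}, so the count is 1.
Comparison with the Bézout bound: 1 ≤ 1 = deg(f)·deg(g), as expected for curves with no common component (the bound is attained).


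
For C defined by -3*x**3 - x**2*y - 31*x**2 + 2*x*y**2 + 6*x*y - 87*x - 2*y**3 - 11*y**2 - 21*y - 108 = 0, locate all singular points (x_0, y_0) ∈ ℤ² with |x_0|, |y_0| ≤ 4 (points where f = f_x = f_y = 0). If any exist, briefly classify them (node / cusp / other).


Singular points: {(-3, -3)}; classification: node.

Compute partial derivatives:
  f_x = -9*x**2 - 2*x*y - 62*x + 2*y**2 + 6*y - 87.
  f_y = -x**2 + 4*x*y + 6*x - 6*y**2 - 22*y - 21.
Scan x_0 ∈ {−4, ..., 4}. For each x_0, f_y(x_0, y) is a polynomial in y; find its integer roots y ∈ {−4, ..., 4}, then test f_x and f at those candidates.
  x = -4: f_y(-4, y) = -6*y**2 - 38*y - 61; no integer root y with |y| ≤ 4.
  x = -3: f_y(-3, y) = -6*y**2 - 34*y - 48; vanishes at y ∈ {-3}. (-3, -3): f_x = 0, f = 0 — SINGULAR.
  x = -2: f_y(-2, y) = -6*y**2 - 30*y - 37; no integer root y with |y| ≤ 4.
  x = -1: f_y(-1, y) = -6*y**2 - 26*y - 28; vanishes at y ∈ {-2}. (-1, -2): f_x = -42 ≠ 0.
  x = 0: f_y(0, y) = -6*y**2 - 22*y - 21; no integer root y with |y| ≤ 4.
  x = 1: f_y(1, y) = -6*y**2 - 18*y - 16; no integer root y with |y| ≤ 4.
  x = 2: f_y(2, y) = -6*y**2 - 14*y - 13; no integer root y with |y| ≤ 4.
  x = 3: f_y(3, y) = -6*y**2 - 10*y - 12; no integer root y with |y| ≤ 4.
  x = 4: f_y(4, y) = -6*y**2 - 6*y - 13; no integer root y with |y| ≤ 4.
Only singular point on the grid: (-3, -3).
Classify: substitute x = -3 + u, y = -3 + v and expand: f = -3*u**3 - u**2*v - u**2 + 2*u*v**2 - 2*v**3 + v**2.
No constant or linear terms (consistent with a singular point). Quadratic part: -u**2 + v**2. Cubic part: -3*u**3 - u**2*v + 2*u*v**2 - 2*v**3.
The quadratic part v**2 - u**2 = (v − u)(v + u) splits into two distinct linear factors, so there are two distinct tangent lines y − -3 = ±(x − -3) — this is a node (ordinary double point).
Classification: node.


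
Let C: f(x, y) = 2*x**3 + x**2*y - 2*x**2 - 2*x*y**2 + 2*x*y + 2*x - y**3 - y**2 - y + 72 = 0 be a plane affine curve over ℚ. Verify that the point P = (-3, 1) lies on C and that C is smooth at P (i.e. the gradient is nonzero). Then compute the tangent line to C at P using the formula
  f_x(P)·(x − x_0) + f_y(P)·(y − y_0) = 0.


Tangent line at P: 62*x + 9*y + 177 = 0.

Step 1: f(-3, 1) = 0, so P lies on C.
Step 2: partial derivatives
  f_x(x, y) = 6*x**2 + 2*x*y - 4*x - 2*y**2 + 2*y + 2, f_y(x, y) = x**2 - 4*x*y + 2*x - 3*y**2 - 2*y - 1.
  f_x(P) = 62, f_y(P) = 9 (gradient nonzero, so P is smooth).
Step 3: tangent line at P: 62·(x − -3) + 9·(y − 1) = 0.
Expanding: 62*x + 9*y + 177 = 0.


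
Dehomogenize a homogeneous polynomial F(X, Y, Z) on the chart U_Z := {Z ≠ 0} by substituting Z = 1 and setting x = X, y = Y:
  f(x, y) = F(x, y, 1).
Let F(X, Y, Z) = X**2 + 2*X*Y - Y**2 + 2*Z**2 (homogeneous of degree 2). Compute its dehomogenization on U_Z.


f(x, y) = x**2 + 2*x*y - y**2 + 2

On U_Z we set Z = 1. Each monomial c·X^i·Y^j·Z^k in F becomes c·x^i·y^j·1^k = c·x^i·y^j.
Substituting Z = 1: F(X, Y, 1) = x**2 + 2*x*y - y**2 + 2.
Note: deg(f) ≤ deg(F) = 2; strict inequality happens when F is divisible by Z (lost terms).


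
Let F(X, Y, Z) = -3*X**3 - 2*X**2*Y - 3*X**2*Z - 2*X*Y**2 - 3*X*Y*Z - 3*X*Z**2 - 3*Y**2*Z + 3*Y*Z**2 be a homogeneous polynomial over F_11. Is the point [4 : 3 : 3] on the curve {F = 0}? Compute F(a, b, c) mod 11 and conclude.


F(4,3,3) ≡ 6 (mod 11); P is NOT on the curve.

Evaluate F(4, 3, 3) term-by-term (mod 11).
  -3*X**3 ↦ -3·64·1·1 = -192
  -2*X**2*Y ↦ -2·16·3·1 = -96
  -3*X**2*Z ↦ -3·16·1·3 = -144
  -2*X*Y**2 ↦ -2·4·9·1 = -72
  -3*X*Y*Z ↦ -3·4·3·3 = -108
  -3*X*Z**2 ↦ -3·4·1·9 = -108
  -3*Y**2*Z ↦ -3·1·9·3 = -81
  3*Y*Z**2 ↦ 3·1·3·9 = 81
Sum: F(4, 3, 3) = (-192) + (-96) + (-144) + (-72) + (-108) + (-108) + (-81) + (81) = -720.
Reducing mod 11: -720 ≡ 6 (mod 11).
Since F(a, b, c) ≡ 6 ≠ 0 (mod 11), P does NOT lie on the curve.


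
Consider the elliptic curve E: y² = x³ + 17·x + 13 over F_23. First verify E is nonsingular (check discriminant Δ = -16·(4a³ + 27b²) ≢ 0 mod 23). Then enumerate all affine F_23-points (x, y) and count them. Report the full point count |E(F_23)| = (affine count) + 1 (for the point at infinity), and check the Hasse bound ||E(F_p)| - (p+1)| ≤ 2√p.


Affine points = {(0, 6), (0, 17), (1, 10), (1, 13), (2, 3), (2, 20), (5, 4), (5, 19), (6, 3), (6, 20), (11, 6), (11, 17), (12, 6), (12, 17), (13, 4), (13, 19), (15, 3), (15, 20), (20, 2), (20, 21), (22, 8), (22, 15)}; affine count = 22; |E(F_23)| = 23.

Discriminant check: Δ ∝ 4a³ + 27b² = 4·17³ + 27·13² = 4·4913 + 27·169 ≡ 19 (mod 23). Nonzero ⇒ E is nonsingular.
For each x ∈ F_23, compute rhs = x³ + 17·x + 13 mod 23, then count y ∈ F_23 with y² ≡ rhs.
  x = 0: rhs = 13, matching y values: 6, 17 (2 points).
  x = 1: rhs = 8, matching y values: 10, 13 (2 points).
  x = 2: rhs = 9, matching y values: 3, 20 (2 points).
  x = 3: rhs = 22, matching y values: none (0 points).
  x = 4: rhs = 7, matching y values: none (0 points).
  x = 5: rhs = 16, matching y values: 4, 19 (2 points).
  x = 6: rhs = 9, matching y values: 3, 20 (2 points).
  x = 7: rhs = 15, matching y values: none (0 points).
  x = 8: rhs = 17, matching y values: none (0 points).
  x = 9: rhs = 21, matching y values: none (0 points).
  x = 10: rhs = 10, matching y values: none (0 points).
  x = 11: rhs = 13, matching y values: 6, 17 (2 points).
  x = 12: rhs = 13, matching y values: 6, 17 (2 points).
  x = 13: rhs = 16, matching y values: 4, 19 (2 points).
  x = 14: rhs = 5, matching y values: none (0 points).
  x = 15: rhs = 9, matching y values: 3, 20 (2 points).
  x = 16: rhs = 11, matching y values: none (0 points).
  x = 17: rhs = 17, matching y values: none (0 points).
  x = 18: rhs = 10, matching y values: none (0 points).
  x = 19: rhs = 19, matching y values: none (0 points).
  x = 20: rhs = 4, matching y values: 2, 21 (2 points).
  x = 21: rhs = 17, matching y values: none (0 points).
  x = 22: rhs = 18, matching y values: 8, 15 (2 points).
Total affine count: 22.
Full point count |E(F_23)| = 22 + 1 = 23.
Hasse bound: |23 − (23+1)| = |-1| = 1 ≤ 2√23 ≈ 9.5917 ✓.


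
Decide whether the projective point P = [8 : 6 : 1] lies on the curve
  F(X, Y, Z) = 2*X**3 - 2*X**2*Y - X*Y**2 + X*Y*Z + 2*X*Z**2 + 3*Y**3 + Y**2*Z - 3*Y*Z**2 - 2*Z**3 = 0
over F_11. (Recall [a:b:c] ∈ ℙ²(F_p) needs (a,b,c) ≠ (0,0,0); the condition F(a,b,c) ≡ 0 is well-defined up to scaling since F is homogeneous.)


F(8,6,1) ≡ 3 (mod 11); P is NOT on the curve.

Evaluate F(8, 6, 1) term-by-term (mod 11).
  2*X**3 ↦ 2·512·1·1 = 1024
  -2*X**2*Y ↦ -2·64·6·1 = -768
  -X*Y**2 ↦ -1·8·36·1 = -288
  X*Y*Z ↦ 1·8·6·1 = 48
  2*X*Z**2 ↦ 2·8·1·1 = 16
  3*Y**3 ↦ 3·1·216·1 = 648
  Y**2*Z ↦ 1·1·36·1 = 36
  -3*Y*Z**2 ↦ -3·1·6·1 = -18
  -2*Z**3 ↦ -2·1·1·1 = -2
Sum: F(8, 6, 1) = (1024) + (-768) + (-288) + (48) + (16) + (648) + (36) + (-18) + (-2) = 696.
Reducing mod 11: 696 ≡ 3 (mod 11).
Since F(a, b, c) ≡ 3 ≠ 0 (mod 11), P does NOT lie on the curve.


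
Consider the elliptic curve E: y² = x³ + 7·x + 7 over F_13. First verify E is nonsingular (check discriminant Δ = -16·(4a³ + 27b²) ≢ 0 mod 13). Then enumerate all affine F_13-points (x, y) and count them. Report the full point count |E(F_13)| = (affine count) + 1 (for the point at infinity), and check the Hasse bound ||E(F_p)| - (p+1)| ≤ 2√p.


Affine points = {(2, 4), (2, 9), (3, 4), (3, 9), (7, 3), (7, 10), (8, 4), (8, 9), (12, 5), (12, 8)}; affine count = 10; |E(F_13)| = 11.

Discriminant check: Δ ∝ 4a³ + 27b² = 4·7³ + 27·7² = 4·343 + 27·49 ≡ 4 (mod 13). Nonzero ⇒ E is nonsingular.
For each x ∈ F_13, compute rhs = x³ + 7·x + 7 mod 13, then count y ∈ F_13 with y² ≡ rhs.
  x = 0: rhs = 7, matching y values: none (0 points).
  x = 1: rhs = 2, matching y values: none (0 points).
  x = 2: rhs = 3, matching y values: 4, 9 (2 points).
  x = 3: rhs = 3, matching y values: 4, 9 (2 points).
  x = 4: rhs = 8, matching y values: none (0 points).
  x = 5: rhs = 11, matching y values: none (0 points).
  x = 6: rhs = 5, matching y values: none (0 points).
  x = 7: rhs = 9, matching y values: 3, 10 (2 points).
  x = 8: rhs = 3, matching y values: 4, 9 (2 points).
  x = 9: rhs = 6, matching y values: none (0 points).
  x = 10: rhs = 11, matching y values: none (0 points).
  x = 11: rhs = 11, matching y values: none (0 points).
  x = 12: rhs = 12, matching y values: 5, 8 (2 points).
Total affine count: 10.
Full point count |E(F_13)| = 10 + 1 = 11.
Hasse bound: |11 − (13+1)| = |-3| = 3 ≤ 2√13 ≈ 7.2111 ✓.


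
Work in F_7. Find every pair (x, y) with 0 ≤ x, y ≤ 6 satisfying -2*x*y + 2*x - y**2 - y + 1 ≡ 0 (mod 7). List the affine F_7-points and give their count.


Affine F_7-points: {(1, 2), (3, 0), (5, 4), (5, 6), (6, 3), (6, 5)}; count = 6.

For each of the 49 pairs (x, y) ∈ F_7², evaluate f(x, y) mod 7. Record the zeros.
  x = 0: [0↦1, 1↦6, 2↦2, 3↦3, 4↦2, 5↦6, 6↦1]  zeros at y ∈ ∅
  x = 1: [0↦3, 1↦6, 2↦0, 3↦6, 4↦3, 5↦5, 6↦5]  zeros at y ∈ {2}
  x = 2: [0↦5, 1↦6, 2↦5, 3↦2, 4↦4, 5↦4, 6↦2]  zeros at y ∈ ∅
  x = 3: [0↦0, 1↦6, 2↦3, 3↦5, 4↦5, 5↦3, 6↦6]  zeros at y ∈ {0}
  x = 4: [0↦2, 1↦6, 2↦1, 3↦1, 4↦6, 5↦2, 6↦3]  zeros at y ∈ ∅
  x = 5: [0↦4, 1↦6, 2↦6, 3↦4, 4↦0, 5↦1, 6↦0]  zeros at y ∈ {4, 6}
  x = 6: [0↦6, 1↦6, 2↦4, 3↦0, 4↦1, 5↦0, 6↦4]  zeros at y ∈ {3, 5}
Collecting zeros: affine points = {(1, 2), (3, 0), (5, 4), (5, 6), (6, 3), (6, 5)}.
Total count |C(F_7)_aff| = 6.


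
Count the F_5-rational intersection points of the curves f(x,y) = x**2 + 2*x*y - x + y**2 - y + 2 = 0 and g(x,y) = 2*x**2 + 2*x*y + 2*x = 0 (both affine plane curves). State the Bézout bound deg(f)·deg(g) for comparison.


Common zeros: ∅; count = 0; Bézout bound = 4.

deg(f) = 2, deg(g) = 2, so Bézout bound = 4.
Scan x ∈ F_5. For each x, list the y ∈ F_5 with f(x, y) ≡ 0 and those with g(x, y) ≡ 0 (mod 5); the common zeros in that column are the intersection.
  x = 0: f ≡ 0 at y ∈ ∅; g ≡ 0 at y ∈ {0, 1, 2, 3, 4}; common: ∅.
  x = 1: f ≡ 0 at y ∈ ∅; g ≡ 0 at y ∈ {3}; common: ∅.
  x = 2: f ≡ 0 at y ∈ ∅; g ≡ 0 at y ∈ {2}; common: ∅.
  x = 3: f ≡ 0 at y ∈ ∅; g ≡ 0 at y ∈ {1}; common: ∅.
  x = 4: f ≡ 0 at y ∈ ∅; g ≡ 0 at y ∈ {0}; common: ∅.
Collecting: common zeros = ∅, so the count is 0.
Comparison with the Bézout bound: 0 ≤ 4 = deg(f)·deg(g), as expected for curves with no common component (the affine F_5-count falls short of the bound because intersections may lie at infinity, over extension fields, or carry multiplicity).


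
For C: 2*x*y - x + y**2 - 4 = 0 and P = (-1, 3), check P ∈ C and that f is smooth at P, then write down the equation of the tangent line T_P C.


Tangent line at P: 5*x + 4*y - 7 = 0.

Step 1: f(-1, 3) = 0, so P lies on C.
Step 2: partial derivatives
  f_x(x, y) = 2*y - 1, f_y(x, y) = 2*x + 2*y.
  f_x(P) = 5, f_y(P) = 4 (gradient nonzero, so P is smooth).
Step 3: tangent line at P: 5·(x − -1) + 4·(y − 3) = 0.
Expanding: 5*x + 4*y - 7 = 0.


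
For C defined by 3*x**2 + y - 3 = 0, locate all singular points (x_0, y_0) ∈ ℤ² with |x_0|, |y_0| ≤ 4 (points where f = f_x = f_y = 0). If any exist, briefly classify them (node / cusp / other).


No singular points in the scanned grid; C is smooth there.

Compute partial derivatives:
  f_x = 6*x.
  f_y = 1.
f_y = 1 is a nonzero constant, so f_y never vanishes: no point (x, y) can satisfy f = f_x = f_y = 0. In particular no (x, y) ∈ {−4, ..., 4}² is singular; the curve is smooth.


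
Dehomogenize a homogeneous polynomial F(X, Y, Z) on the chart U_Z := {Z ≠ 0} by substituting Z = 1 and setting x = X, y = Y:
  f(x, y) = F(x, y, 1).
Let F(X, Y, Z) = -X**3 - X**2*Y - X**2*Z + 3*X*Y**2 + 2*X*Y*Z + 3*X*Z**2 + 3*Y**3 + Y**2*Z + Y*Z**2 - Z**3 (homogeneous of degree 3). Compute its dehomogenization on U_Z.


f(x, y) = -x**3 - x**2*y - x**2 + 3*x*y**2 + 2*x*y + 3*x + 3*y**3 + y**2 + y - 1

On U_Z we set Z = 1. Each monomial c·X^i·Y^j·Z^k in F becomes c·x^i·y^j·1^k = c·x^i·y^j.
Substituting Z = 1: F(X, Y, 1) = -x**3 - x**2*y - x**2 + 3*x*y**2 + 2*x*y + 3*x + 3*y**3 + y**2 + y - 1.
Note: deg(f) ≤ deg(F) = 3; strict inequality happens when F is divisible by Z (lost terms).


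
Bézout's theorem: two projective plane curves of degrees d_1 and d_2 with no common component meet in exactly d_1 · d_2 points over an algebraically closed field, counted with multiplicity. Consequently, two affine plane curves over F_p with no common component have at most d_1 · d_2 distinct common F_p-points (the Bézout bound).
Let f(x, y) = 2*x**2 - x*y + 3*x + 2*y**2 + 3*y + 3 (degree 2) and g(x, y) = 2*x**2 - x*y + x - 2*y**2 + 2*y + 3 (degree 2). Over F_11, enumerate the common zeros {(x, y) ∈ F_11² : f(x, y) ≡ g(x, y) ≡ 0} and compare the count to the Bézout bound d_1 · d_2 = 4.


Common zeros: ∅; count = 0; Bézout bound = 4.

deg(f) = 2, deg(g) = 2, so Bézout bound = 4.
Scan x ∈ F_11. For each x, list the y ∈ F_11 with f(x, y) ≡ 0 and those with g(x, y) ≡ 0 (mod 11); the common zeros in that column are the intersection.
  x = 0: f ≡ 0 at y ∈ ∅; g ≡ 0 at y ∈ ∅; common: ∅.
  x = 1: f ≡ 0 at y ∈ ∅; g ≡ 0 at y ∈ {2, 4}; common: ∅.
  x = 2: f ≡ 0 at y ∈ ∅; g ≡ 0 at y ∈ {1, 10}; common: ∅.
  x = 3: f ≡ 0 at y ∈ ∅; g ≡ 0 at y ∈ ∅; common: ∅.
  x = 4: f ≡ 0 at y ∈ ∅; g ≡ 0 at y ∈ ∅; common: ∅.
  x = 5: f ≡ 0 at y ∈ ∅; g ≡ 0 at y ∈ {2}; common: ∅.
  x = 6: f ≡ 0 at y ∈ ∅; g ≡ 0 at y ∈ {4, 5}; common: ∅.
  x = 7: f ≡ 0 at y ∈ ∅; g ≡ 0 at y ∈ {5, 9}; common: ∅.
  x = 8: f ≡ 0 at y ∈ ∅; g ≡ 0 at y ∈ {9, 10}; common: ∅.
  x = 9: f ≡ 0 at y ∈ ∅; g ≡ 0 at y ∈ {1}; common: ∅.
  x = 10: f ≡ 0 at y ∈ {10}; g ≡ 0 at y ∈ ∅; common: ∅.
Collecting: common zeros = ∅, so the count is 0.
Comparison with the Bézout bound: 0 ≤ 4 = deg(f)·deg(g), as expected for curves with no common component (the affine F_11-count falls short of the bound because intersections may lie at infinity, over extension fields, or carry multiplicity).


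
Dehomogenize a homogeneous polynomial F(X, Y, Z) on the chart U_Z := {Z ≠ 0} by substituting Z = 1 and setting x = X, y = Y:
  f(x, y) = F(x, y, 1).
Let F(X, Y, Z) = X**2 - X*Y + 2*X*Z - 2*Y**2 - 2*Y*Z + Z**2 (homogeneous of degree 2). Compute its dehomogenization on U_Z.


f(x, y) = x**2 - x*y + 2*x - 2*y**2 - 2*y + 1

On U_Z we set Z = 1. Each monomial c·X^i·Y^j·Z^k in F becomes c·x^i·y^j·1^k = c·x^i·y^j.
Substituting Z = 1: F(X, Y, 1) = x**2 - x*y + 2*x - 2*y**2 - 2*y + 1.
Note: deg(f) ≤ deg(F) = 2; strict inequality happens when F is divisible by Z (lost terms).


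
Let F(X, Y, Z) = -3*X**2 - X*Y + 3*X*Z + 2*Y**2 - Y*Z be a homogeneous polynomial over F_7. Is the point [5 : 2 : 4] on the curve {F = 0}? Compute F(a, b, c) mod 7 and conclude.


F(5,2,4) ≡ 3 (mod 7); P is NOT on the curve.

Evaluate F(5, 2, 4) term-by-term (mod 7).
  -3*X**2 ↦ -3·25·1·1 = -75
  -X*Y ↦ -1·5·2·1 = -10
  3*X*Z ↦ 3·5·1·4 = 60
  2*Y**2 ↦ 2·1·4·1 = 8
  -Y*Z ↦ -1·1·2·4 = -8
Sum: F(5, 2, 4) = (-75) + (-10) + (60) + (8) + (-8) = -25.
Reducing mod 7: -25 ≡ 3 (mod 7).
Since F(a, b, c) ≡ 3 ≠ 0 (mod 7), P does NOT lie on the curve.


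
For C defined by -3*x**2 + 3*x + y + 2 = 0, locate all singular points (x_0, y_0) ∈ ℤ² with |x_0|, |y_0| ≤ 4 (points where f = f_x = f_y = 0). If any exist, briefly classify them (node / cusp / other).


No singular points in the scanned grid; C is smooth there.

Compute partial derivatives:
  f_x = 3 - 6*x.
  f_y = 1.
f_y = 1 is a nonzero constant, so f_y never vanishes: no point (x, y) can satisfy f = f_x = f_y = 0. In particular no (x, y) ∈ {−4, ..., 4}² is singular; the curve is smooth.
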